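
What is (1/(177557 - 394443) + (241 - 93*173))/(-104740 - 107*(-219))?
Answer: 3437209329/17634350002 ≈ 0.19492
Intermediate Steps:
(1/(177557 - 394443) + (241 - 93*173))/(-104740 - 107*(-219)) = (1/(-216886) + (241 - 16089))/(-104740 + 23433) = (-1/216886 - 15848)/(-81307) = -3437209329/216886*(-1/81307) = 3437209329/17634350002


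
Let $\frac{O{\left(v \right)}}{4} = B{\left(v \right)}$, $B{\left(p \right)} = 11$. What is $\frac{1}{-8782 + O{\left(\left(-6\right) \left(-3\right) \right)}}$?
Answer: $- \frac{1}{8738} \approx -0.00011444$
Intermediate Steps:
$O{\left(v \right)} = 44$ ($O{\left(v \right)} = 4 \cdot 11 = 44$)
$\frac{1}{-8782 + O{\left(\left(-6\right) \left(-3\right) \right)}} = \frac{1}{-8782 + 44} = \frac{1}{-8738} = - \frac{1}{8738}$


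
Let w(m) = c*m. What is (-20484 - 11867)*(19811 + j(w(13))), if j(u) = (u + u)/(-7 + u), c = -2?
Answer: -1922869915/3 ≈ -6.4096e+8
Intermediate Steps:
w(m) = -2*m
j(u) = 2*u/(-7 + u) (j(u) = (2*u)/(-7 + u) = 2*u/(-7 + u))
(-20484 - 11867)*(19811 + j(w(13))) = (-20484 - 11867)*(19811 + 2*(-2*13)/(-7 - 2*13)) = -32351*(19811 + 2*(-26)/(-7 - 26)) = -32351*(19811 + 2*(-26)/(-33)) = -32351*(19811 + 2*(-26)*(-1/33)) = -32351*(19811 + 52/33) = -32351*653815/33 = -1922869915/3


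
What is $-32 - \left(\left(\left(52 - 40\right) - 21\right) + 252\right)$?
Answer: $-275$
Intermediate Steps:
$-32 - \left(\left(\left(52 - 40\right) - 21\right) + 252\right) = -32 - \left(\left(12 - 21\right) + 252\right) = -32 - \left(-9 + 252\right) = -32 - 243 = -275$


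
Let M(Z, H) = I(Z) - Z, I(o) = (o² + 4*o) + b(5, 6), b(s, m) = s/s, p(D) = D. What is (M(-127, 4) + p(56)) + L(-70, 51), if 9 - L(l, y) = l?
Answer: 15884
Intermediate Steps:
b(s, m) = 1
I(o) = 1 + o² + 4*o (I(o) = (o² + 4*o) + 1 = 1 + o² + 4*o)
L(l, y) = 9 - l
M(Z, H) = 1 + Z² + 3*Z (M(Z, H) = (1 + Z² + 4*Z) - Z = 1 + Z² + 3*Z)
(M(-127, 4) + p(56)) + L(-70, 51) = ((1 + (-127)² + 3*(-127)) + 56) + (9 - 1*(-70)) = ((1 + 16129 - 381) + 56) + (9 + 70) = (15749 + 56) + 79 = 15805 + 79 = 15884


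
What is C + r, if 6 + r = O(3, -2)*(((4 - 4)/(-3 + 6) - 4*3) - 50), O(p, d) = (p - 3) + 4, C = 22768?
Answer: 22514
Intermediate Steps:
O(p, d) = 1 + p (O(p, d) = (-3 + p) + 4 = 1 + p)
r = -254 (r = -6 + (1 + 3)*(((4 - 4)/(-3 + 6) - 4*3) - 50) = -6 + 4*((0/3 - 12) - 50) = -6 + 4*((0*(1/3) - 12) - 50) = -6 + 4*((0 - 12) - 50) = -6 + 4*(-12 - 50) = -6 + 4*(-62) = -6 - 248 = -254)
C + r = 22768 - 254 = 22514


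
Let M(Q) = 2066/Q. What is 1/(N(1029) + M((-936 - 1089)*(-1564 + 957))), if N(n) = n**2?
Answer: 1229175/1301500888241 ≈ 9.4443e-7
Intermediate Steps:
1/(N(1029) + M((-936 - 1089)*(-1564 + 957))) = 1/(1029**2 + 2066/(((-936 - 1089)*(-1564 + 957)))) = 1/(1058841 + 2066/((-2025*(-607)))) = 1/(1058841 + 2066/1229175) = 1/(1301500888241/1229175) = 1229175/1301500888241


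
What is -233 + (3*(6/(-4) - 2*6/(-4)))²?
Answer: -851/4 ≈ -212.75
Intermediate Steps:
-233 + (3*(6/(-4) - 2*6/(-4)))² = -233 + (3*(6*(-¼) - 12*(-¼)))² = -233 + (3*(-3/2 + 3))² = -233 + (3*(3/2))² = -233 + (9/2)² = -233 + 81/4 = -851/4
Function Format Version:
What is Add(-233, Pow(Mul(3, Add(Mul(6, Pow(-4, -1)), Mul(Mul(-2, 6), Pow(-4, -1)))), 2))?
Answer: Rational(-851, 4) ≈ -212.75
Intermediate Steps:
Add(-233, Pow(Mul(3, Add(Mul(6, Pow(-4, -1)), Mul(Mul(-2, 6), Pow(-4, -1)))), 2)) = Add(-233, Pow(Mul(3, Add(Mul(6, Rational(-1, 4)), Mul(-12, Rational(-1, 4)))), 2)) = Add(-233, Pow(Mul(3, Add(Rational(-3, 2), 3)), 2)) = Add(-233, Pow(Mul(3, Rational(3, 2)), 2)) = Add(-233, Pow(Rational(9, 2), 2)) = Add(-233, Rational(81, 4)) = Rational(-851, 4)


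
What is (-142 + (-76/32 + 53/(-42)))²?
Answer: 598634089/28224 ≈ 21210.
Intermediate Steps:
(-142 + (-76/32 + 53/(-42)))² = (-142 + (-76*1/32 + 53*(-1/42)))² = (-142 + (-19/8 - 53/42))² = (-142 - 611/168)² = (-24467/168)² = 598634089/28224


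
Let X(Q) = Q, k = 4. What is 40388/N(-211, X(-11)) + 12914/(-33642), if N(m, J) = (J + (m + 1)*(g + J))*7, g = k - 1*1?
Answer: 86275631/28074249 ≈ 3.0731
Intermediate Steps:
g = 3 (g = 4 - 1*1 = 4 - 1 = 3)
N(m, J) = 7*J + 7*(1 + m)*(3 + J) (N(m, J) = (J + (m + 1)*(3 + J))*7 = (J + (1 + m)*(3 + J))*7 = 7*J + 7*(1 + m)*(3 + J))
40388/N(-211, X(-11)) + 12914/(-33642) = 40388/(21 + 14*(-11) + 21*(-211) + 7*(-11)*(-211)) + 12914/(-33642) = 40388/(21 - 154 - 4431 + 16247) + 12914*(-1/33642) = 40388/11683 - 6457/16821 = 86275631/28074249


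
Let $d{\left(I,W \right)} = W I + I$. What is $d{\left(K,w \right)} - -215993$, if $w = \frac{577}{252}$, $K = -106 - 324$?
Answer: $\frac{27036883}{126} \approx 2.1458 \cdot 10^{5}$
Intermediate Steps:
$K = -430$ ($K = -106 - 324 = -430$)
$w = \frac{577}{252}$ ($w = 577 \cdot \frac{1}{252} = \frac{577}{252} \approx 2.2897$)
$d{\left(I,W \right)} = I + I W$ ($d{\left(I,W \right)} = I W + I = I + I W$)
$d{\left(K,w \right)} - -215993 = - 430 \left(1 + \frac{577}{252}\right) - -215993 = \left(-430\right) \frac{829}{252} + 215993 = - \frac{178235}{126} + 215993 = \frac{27036883}{126}$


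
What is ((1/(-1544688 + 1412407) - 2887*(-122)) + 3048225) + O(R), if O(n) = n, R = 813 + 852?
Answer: 450033719223/132281 ≈ 3.4021e+6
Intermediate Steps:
R = 1665
((1/(-1544688 + 1412407) - 2887*(-122)) + 3048225) + O(R) = ((1/(-1544688 + 1412407) - 2887*(-122)) + 3048225) + 1665 = ((1/(-132281) + 352214) + 3048225) + 1665 = ((-1/132281 + 352214) + 3048225) + 1665 = (46591220133/132281 + 3048225) + 1665 = 449813471358/132281 + 1665 = 450033719223/132281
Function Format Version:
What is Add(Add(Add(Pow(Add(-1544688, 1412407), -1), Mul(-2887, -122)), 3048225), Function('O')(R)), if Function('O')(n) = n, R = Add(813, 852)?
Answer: Rational(450033719223, 132281) ≈ 3.4021e+6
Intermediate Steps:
R = 1665
Add(Add(Add(Pow(Add(-1544688, 1412407), -1), Mul(-2887, -122)), 3048225), Function('O')(R)) = Add(Add(Add(Pow(Add(-1544688, 1412407), -1), Mul(-2887, -122)), 3048225), 1665) = Add(Add(Add(Pow(-132281, -1), 352214), 3048225), 1665) = Add(Add(Add(Rational(-1, 132281), 352214), 3048225), 1665) = Add(Add(Rational(46591220133, 132281), 3048225), 1665) = Add(Rational(449813471358, 132281), 1665) = Rational(450033719223, 132281)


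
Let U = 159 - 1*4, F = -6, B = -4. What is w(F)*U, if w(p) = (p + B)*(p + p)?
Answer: 18600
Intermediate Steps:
w(p) = 2*p*(-4 + p) (w(p) = (p - 4)*(p + p) = (-4 + p)*(2*p) = 2*p*(-4 + p))
U = 155 (U = 159 - 4 = 155)
w(F)*U = (2*(-6)*(-4 - 6))*155 = (2*(-6)*(-10))*155 = 120*155 = 18600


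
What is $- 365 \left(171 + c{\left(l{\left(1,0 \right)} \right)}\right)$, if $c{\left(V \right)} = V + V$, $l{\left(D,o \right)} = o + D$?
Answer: $-63145$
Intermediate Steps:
$l{\left(D,o \right)} = D + o$
$c{\left(V \right)} = 2 V$
$- 365 \left(171 + c{\left(l{\left(1,0 \right)} \right)}\right) = - 365 \left(171 + 2 \left(1 + 0\right)\right) = - 365 \left(171 + 2 \cdot 1\right) = - 365 \left(171 + 2\right) = \left(-365\right) 173 = -63145$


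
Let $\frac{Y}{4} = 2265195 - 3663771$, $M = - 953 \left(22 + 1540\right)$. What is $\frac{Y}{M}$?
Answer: $\frac{2797152}{744293} \approx 3.7581$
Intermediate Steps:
$M = -1488586$ ($M = \left(-953\right) 1562 = -1488586$)
$Y = -5594304$ ($Y = 4 \left(2265195 - 3663771\right) = 4 \left(-1398576\right) = -5594304$)
$\frac{Y}{M} = - \frac{5594304}{-1488586} = \left(-5594304\right) \left(- \frac{1}{1488586}\right) = \frac{2797152}{744293}$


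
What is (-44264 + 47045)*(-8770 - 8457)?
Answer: -47908287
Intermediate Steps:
(-44264 + 47045)*(-8770 - 8457) = 2781*(-17227) = -47908287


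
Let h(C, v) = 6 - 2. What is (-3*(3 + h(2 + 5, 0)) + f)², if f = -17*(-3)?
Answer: 900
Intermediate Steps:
h(C, v) = 4
f = 51
(-3*(3 + h(2 + 5, 0)) + f)² = (-3*(3 + 4) + 51)² = (-3*7 + 51)² = (-21 + 51)² = 30² = 900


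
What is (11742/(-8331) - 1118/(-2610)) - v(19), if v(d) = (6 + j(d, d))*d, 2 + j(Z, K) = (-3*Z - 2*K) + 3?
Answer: 6055747493/3623985 ≈ 1671.0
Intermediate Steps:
j(Z, K) = 1 - 3*Z - 2*K (j(Z, K) = -2 + ((-3*Z - 2*K) + 3) = -2 + (3 - 3*Z - 2*K) = 1 - 3*Z - 2*K)
v(d) = d*(7 - 5*d) (v(d) = (6 + (1 - 3*d - 2*d))*d = (6 + (1 - 5*d))*d = (7 - 5*d)*d = d*(7 - 5*d))
(11742/(-8331) - 1118/(-2610)) - v(19) = (11742/(-8331) - 1118/(-2610)) - 19*(7 - 5*19) = (11742*(-1/8331) - 1118*(-1/2610)) - 19*(7 - 95) = (-3914/2777 + 559/1305) - 19*(-88) = -3555427/3623985 - 1*(-1672) = -3555427/3623985 + 1672 = 6055747493/3623985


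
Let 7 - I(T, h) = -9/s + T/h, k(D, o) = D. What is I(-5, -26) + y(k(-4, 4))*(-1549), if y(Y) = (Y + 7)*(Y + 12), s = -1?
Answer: -966633/26 ≈ -37178.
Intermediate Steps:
I(T, h) = -2 - T/h (I(T, h) = 7 - (-9/(-1) + T/h) = 7 - (-9*(-1) + T/h) = 7 - (9 + T/h) = 7 + (-9 - T/h) = -2 - T/h)
y(Y) = (7 + Y)*(12 + Y)
I(-5, -26) + y(k(-4, 4))*(-1549) = (-2 - 1*(-5)/(-26)) + (84 + (-4)² + 19*(-4))*(-1549) = (-2 - 1*(-5)*(-1/26)) + (84 + 16 - 76)*(-1549) = (-2 - 5/26) + 24*(-1549) = -57/26 - 37176 = -966633/26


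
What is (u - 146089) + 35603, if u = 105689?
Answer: -4797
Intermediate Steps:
(u - 146089) + 35603 = (105689 - 146089) + 35603 = -40400 + 35603 = -4797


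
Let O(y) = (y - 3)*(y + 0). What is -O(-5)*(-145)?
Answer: 5800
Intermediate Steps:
O(y) = y*(-3 + y) (O(y) = (-3 + y)*y = y*(-3 + y))
-O(-5)*(-145) = -(-5*(-3 - 5))*(-145) = -(-5*(-8))*(-145) = -40*(-145) = -1*(-5800) = 5800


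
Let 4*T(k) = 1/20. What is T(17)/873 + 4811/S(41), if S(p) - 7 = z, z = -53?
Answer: -168000097/1606320 ≈ -104.59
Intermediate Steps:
T(k) = 1/80 (T(k) = (¼)/20 = (¼)*(1/20) = 1/80)
S(p) = -46 (S(p) = 7 - 53 = -46)
T(17)/873 + 4811/S(41) = (1/80)/873 + 4811/(-46) = (1/80)*(1/873) + 4811*(-1/46) = 1/69840 - 4811/46 = -168000097/1606320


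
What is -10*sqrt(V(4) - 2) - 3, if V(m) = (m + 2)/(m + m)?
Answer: -3 - 5*I*sqrt(5) ≈ -3.0 - 11.18*I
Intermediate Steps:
V(m) = (2 + m)/(2*m) (V(m) = (2 + m)/((2*m)) = (2 + m)*(1/(2*m)) = (2 + m)/(2*m))
-10*sqrt(V(4) - 2) - 3 = -10*sqrt((1/2)*(2 + 4)/4 - 2) - 3 = -10*sqrt((1/2)*(1/4)*6 - 2) - 3 = -10*sqrt(3/4 - 2) - 3 = -5*I*sqrt(5) - 3 = -3 - 5*I*sqrt(5)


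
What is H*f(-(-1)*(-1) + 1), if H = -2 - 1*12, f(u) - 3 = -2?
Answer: -14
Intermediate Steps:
f(u) = 1 (f(u) = 3 - 2 = 1)
H = -14 (H = -2 - 12 = -14)
H*f(-(-1)*(-1) + 1) = -14*1 = -14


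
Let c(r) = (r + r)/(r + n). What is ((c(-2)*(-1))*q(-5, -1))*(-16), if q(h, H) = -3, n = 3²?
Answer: 192/7 ≈ 27.429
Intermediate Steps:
n = 9
c(r) = 2*r/(9 + r) (c(r) = (r + r)/(r + 9) = (2*r)/(9 + r) = 2*r/(9 + r))
((c(-2)*(-1))*q(-5, -1))*(-16) = (((2*(-2)/(9 - 2))*(-1))*(-3))*(-16) = (((2*(-2)/7)*(-1))*(-3))*(-16) = (((2*(-2)*(⅐))*(-1))*(-3))*(-16) = (-4/7*(-1)*(-3))*(-16) = ((4/7)*(-3))*(-16) = -12/7*(-16) = 192/7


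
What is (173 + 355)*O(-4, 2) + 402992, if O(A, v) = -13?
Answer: 396128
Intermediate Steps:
(173 + 355)*O(-4, 2) + 402992 = (173 + 355)*(-13) + 402992 = 528*(-13) + 402992 = -6864 + 402992 = 396128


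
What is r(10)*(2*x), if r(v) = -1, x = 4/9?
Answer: -8/9 ≈ -0.88889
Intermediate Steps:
x = 4/9 (x = 4*(⅑) = 4/9 ≈ 0.44444)
r(10)*(2*x) = -2*4/9 = -1*8/9 = -8/9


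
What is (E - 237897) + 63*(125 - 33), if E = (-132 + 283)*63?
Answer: -222588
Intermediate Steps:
E = 9513 (E = 151*63 = 9513)
(E - 237897) + 63*(125 - 33) = (9513 - 237897) + 63*(125 - 33) = -228384 + 63*92 = -228384 + 5796 = -222588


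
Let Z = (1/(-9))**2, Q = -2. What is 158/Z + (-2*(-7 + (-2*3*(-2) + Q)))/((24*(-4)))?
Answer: 204769/16 ≈ 12798.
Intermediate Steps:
Z = 1/81 (Z = (-1/9)**2 = 1/81 ≈ 0.012346)
158/Z + (-2*(-7 + (-2*3*(-2) + Q)))/((24*(-4))) = 158/(1/81) + (-2*(-7 + (-2*3*(-2) - 2)))/((24*(-4))) = 158*81 - 2*(-7 + (-6*(-2) - 2))/(-96) = 12798 - 2*(-7 + (12 - 2))*(-1/96) = 12798 - 2*(-7 + 10)*(-1/96) = 12798 - 2*3*(-1/96) = 12798 - 6*(-1/96) = 12798 + 1/16 = 204769/16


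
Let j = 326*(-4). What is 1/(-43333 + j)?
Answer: -1/44637 ≈ -2.2403e-5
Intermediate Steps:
j = -1304
1/(-43333 + j) = 1/(-43333 - 1304) = 1/(-44637) = -1/44637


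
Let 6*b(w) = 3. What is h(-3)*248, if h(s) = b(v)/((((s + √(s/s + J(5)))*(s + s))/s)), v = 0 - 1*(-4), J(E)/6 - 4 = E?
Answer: 93/23 + 31*√55/23 ≈ 14.039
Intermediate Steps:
J(E) = 24 + 6*E
v = 4 (v = 0 + 4 = 4)
b(w) = ½ (b(w) = (⅙)*3 = ½)
h(s) = 1/(2*(2*s + 2*√55)) (h(s) = 1/(2*((((s + √(s/s + (24 + 6*5)))*(s + s))/s))) = 1/(2*((((s + √(1 + (24 + 30)))*(2*s))/s))) = 1/(2*((((s + √(1 + 54))*(2*s))/s))) = 1/(2*((((s + √55)*(2*s))/s))) = 1/(2*(((2*s*(s + √55))/s))) = 1/(2*(2*s + 2*√55)))
h(-3)*248 = (1/(4*(-3 + √55)))*248 = 62/(-3 + √55)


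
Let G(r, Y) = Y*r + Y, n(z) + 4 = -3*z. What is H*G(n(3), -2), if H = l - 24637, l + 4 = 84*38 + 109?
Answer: -512160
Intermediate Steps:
l = 3297 (l = -4 + (84*38 + 109) = -4 + (3192 + 109) = -4 + 3301 = 3297)
n(z) = -4 - 3*z
G(r, Y) = Y + Y*r
H = -21340 (H = 3297 - 24637 = -21340)
H*G(n(3), -2) = -(-42680)*(1 + (-4 - 3*3)) = -(-42680)*(1 + (-4 - 9)) = -(-42680)*(1 - 13) = -(-42680)*(-12) = -21340*24 = -512160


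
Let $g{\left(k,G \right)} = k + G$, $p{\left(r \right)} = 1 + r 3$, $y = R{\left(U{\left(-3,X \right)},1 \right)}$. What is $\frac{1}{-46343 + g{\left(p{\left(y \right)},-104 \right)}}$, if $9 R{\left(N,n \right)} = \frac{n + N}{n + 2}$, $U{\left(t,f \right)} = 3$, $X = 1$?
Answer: $- \frac{9}{418010} \approx -2.1531 \cdot 10^{-5}$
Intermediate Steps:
$R{\left(N,n \right)} = \frac{N + n}{9 \left(2 + n\right)}$ ($R{\left(N,n \right)} = \frac{\left(n + N\right) \frac{1}{n + 2}}{9} = \frac{\left(N + n\right) \frac{1}{2 + n}}{9} = \frac{\frac{1}{2 + n} \left(N + n\right)}{9} = \frac{N + n}{9 \left(2 + n\right)}$)
$y = \frac{4}{27}$ ($y = \frac{3 + 1}{9 \left(2 + 1\right)} = \frac{1}{9} \cdot \frac{1}{3} \cdot 4 = \frac{4}{27} \approx 0.14815$)
$p{\left(r \right)} = 1 + 3 r$
$g{\left(k,G \right)} = G + k$
$\frac{1}{-46343 + g{\left(p{\left(y \right)},-104 \right)}} = \frac{1}{-46343 + \left(-104 + \left(1 + 3 \cdot \frac{4}{27}\right)\right)} = \frac{1}{-46343 + \left(-104 + \left(1 + \frac{4}{9}\right)\right)} = \frac{1}{-46343 + \left(-104 + \frac{13}{9}\right)} = \frac{1}{-46343 - \frac{923}{9}} = \frac{1}{- \frac{418010}{9}} = - \frac{9}{418010}$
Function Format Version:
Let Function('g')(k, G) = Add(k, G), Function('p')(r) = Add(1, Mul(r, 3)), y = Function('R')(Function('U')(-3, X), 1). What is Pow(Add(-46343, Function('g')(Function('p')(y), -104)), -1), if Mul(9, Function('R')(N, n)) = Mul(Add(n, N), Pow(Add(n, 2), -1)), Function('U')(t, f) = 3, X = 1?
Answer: Rational(-9, 418010) ≈ -2.1531e-5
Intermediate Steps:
Function('R')(N, n) = Mul(Rational(1, 9), Pow(Add(2, n), -1), Add(N, n)) (Function('R')(N, n) = Mul(Rational(1, 9), Mul(Add(n, N), Pow(Add(n, 2), -1))) = Mul(Rational(1, 9), Mul(Add(N, n), Pow(Add(2, n), -1))) = Mul(Rational(1, 9), Mul(Pow(Add(2, n), -1), Add(N, n))) = Mul(Rational(1, 9), Pow(Add(2, n), -1), Add(N, n)))
y = Rational(4, 27) (y = Mul(Rational(1, 9), Pow(Add(2, 1), -1), Add(3, 1)) = Mul(Rational(1, 9), Pow(3, -1), 4) = Mul(Rational(1, 9), Rational(1, 3), 4) = Rational(4, 27) ≈ 0.14815)
Function('p')(r) = Add(1, Mul(3, r))
Function('g')(k, G) = Add(G, k)
Pow(Add(-46343, Function('g')(Function('p')(y), -104)), -1) = Pow(Add(-46343, Add(-104, Add(1, Mul(3, Rational(4, 27))))), -1) = Pow(Add(-46343, Add(-104, Add(1, Rational(4, 9)))), -1) = Pow(Add(-46343, Add(-104, Rational(13, 9))), -1) = Pow(Add(-46343, Rational(-923, 9)), -1) = Pow(Rational(-418010, 9), -1) = Rational(-9, 418010)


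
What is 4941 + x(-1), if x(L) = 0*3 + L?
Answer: 4940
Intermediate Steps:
x(L) = L (x(L) = 0 + L = L)
4941 + x(-1) = 4941 - 1 = 4940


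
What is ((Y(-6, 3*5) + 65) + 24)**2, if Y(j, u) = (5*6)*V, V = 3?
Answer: 32041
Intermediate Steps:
Y(j, u) = 90 (Y(j, u) = (5*6)*3 = 30*3 = 90)
((Y(-6, 3*5) + 65) + 24)**2 = ((90 + 65) + 24)**2 = (155 + 24)**2 = 179**2 = 32041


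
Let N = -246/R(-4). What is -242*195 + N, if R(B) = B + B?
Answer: -188637/4 ≈ -47159.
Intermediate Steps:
R(B) = 2*B
N = 123/4 (N = -246/(2*(-4)) = -246/(-8) = -246*(-1/8) = 123/4 ≈ 30.750)
-242*195 + N = -242*195 + 123/4 = -47190 + 123/4 = -188637/4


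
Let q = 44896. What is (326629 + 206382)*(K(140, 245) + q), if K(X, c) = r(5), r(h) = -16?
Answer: 23921533680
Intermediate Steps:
K(X, c) = -16
(326629 + 206382)*(K(140, 245) + q) = (326629 + 206382)*(-16 + 44896) = 533011*44880 = 23921533680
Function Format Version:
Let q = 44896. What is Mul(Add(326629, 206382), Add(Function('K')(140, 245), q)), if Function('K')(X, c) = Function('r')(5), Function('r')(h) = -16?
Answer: 23921533680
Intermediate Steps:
Function('K')(X, c) = -16
Mul(Add(326629, 206382), Add(Function('K')(140, 245), q)) = Mul(Add(326629, 206382), Add(-16, 44896)) = Mul(533011, 44880) = 23921533680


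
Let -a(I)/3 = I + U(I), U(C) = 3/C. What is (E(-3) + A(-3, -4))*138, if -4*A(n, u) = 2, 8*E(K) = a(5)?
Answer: -1794/5 ≈ -358.80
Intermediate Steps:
a(I) = -9/I - 3*I (a(I) = -3*(I + 3/I) = -9/I - 3*I)
E(K) = -21/10 (E(K) = (-9/5 - 3*5)/8 = (-9*1/5 - 15)/8 = (-9/5 - 15)/8 = (1/8)*(-84/5) = -21/10)
A(n, u) = -1/2 (A(n, u) = -1/4*2 = -1/2)
(E(-3) + A(-3, -4))*138 = (-21/10 - 1/2)*138 = -13/5*138 = -1794/5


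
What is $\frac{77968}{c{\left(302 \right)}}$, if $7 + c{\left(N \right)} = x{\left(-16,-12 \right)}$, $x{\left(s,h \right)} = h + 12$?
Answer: $- \frac{77968}{7} \approx -11138.0$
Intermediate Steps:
$x{\left(s,h \right)} = 12 + h$
$c{\left(N \right)} = -7$ ($c{\left(N \right)} = -7 + \left(12 - 12\right) = -7 + 0 = -7$)
$\frac{77968}{c{\left(302 \right)}} = \frac{77968}{-7} = 77968 \left(- \frac{1}{7}\right) = - \frac{77968}{7}$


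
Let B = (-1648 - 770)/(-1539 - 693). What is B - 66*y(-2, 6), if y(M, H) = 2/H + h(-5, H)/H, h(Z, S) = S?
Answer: -1043/12 ≈ -86.917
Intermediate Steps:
B = 13/12 (B = -2418/(-2232) = -2418*(-1/2232) = 13/12 ≈ 1.0833)
y(M, H) = 1 + 2/H (y(M, H) = 2/H + H/H = 2/H + 1 = 1 + 2/H)
B - 66*y(-2, 6) = 13/12 - 66*(2 + 6)/6 = 13/12 - 11*8 = 13/12 - 66*4/3 = 13/12 - 88 = -1043/12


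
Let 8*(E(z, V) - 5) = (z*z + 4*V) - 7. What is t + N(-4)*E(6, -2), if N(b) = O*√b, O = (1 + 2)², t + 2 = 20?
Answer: 18 + 549*I/4 ≈ 18.0 + 137.25*I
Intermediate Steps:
t = 18 (t = -2 + 20 = 18)
O = 9 (O = 3² = 9)
E(z, V) = 33/8 + V/2 + z²/8 (E(z, V) = 5 + ((z*z + 4*V) - 7)/8 = 5 + ((z² + 4*V) - 7)/8 = 5 + (-7 + z² + 4*V)/8 = 5 + (-7/8 + V/2 + z²/8) = 33/8 + V/2 + z²/8)
N(b) = 9*√b
t + N(-4)*E(6, -2) = 18 + (9*√(-4))*(33/8 + (½)*(-2) + (⅛)*6²) = 18 + (9*(2*I))*(33/8 - 1 + (⅛)*36) = 18 + (18*I)*(33/8 - 1 + 9/2) = 18 + (18*I)*(61/8) = 18 + 549*I/4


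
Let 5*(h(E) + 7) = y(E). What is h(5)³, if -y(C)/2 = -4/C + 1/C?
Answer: -4826809/15625 ≈ -308.92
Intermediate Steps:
y(C) = 6/C (y(C) = -2*(-4/C + 1/C) = -(-6)/C = 6/C)
h(E) = -7 + 6/(5*E) (h(E) = -7 + (6/E)/5 = -7 + 6/(5*E))
h(5)³ = (-7 + (6/5)/5)³ = (-7 + (6/5)*(⅕))³ = (-7 + 6/25)³ = (-169/25)³ = -4826809/15625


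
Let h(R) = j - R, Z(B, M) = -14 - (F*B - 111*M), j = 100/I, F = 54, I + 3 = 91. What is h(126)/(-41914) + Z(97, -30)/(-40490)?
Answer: 4012378443/18668076460 ≈ 0.21493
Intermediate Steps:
I = 88 (I = -3 + 91 = 88)
j = 25/22 (j = 100/88 = 100*(1/88) = 25/22 ≈ 1.1364)
Z(B, M) = -14 - 54*B + 111*M (Z(B, M) = -14 - (54*B - 111*M) = -14 - (-111*M + 54*B) = -14 + (-54*B + 111*M) = -14 - 54*B + 111*M)
h(R) = 25/22 - R
h(126)/(-41914) + Z(97, -30)/(-40490) = (25/22 - 1*126)/(-41914) + (-14 - 54*97 + 111*(-30))/(-40490) = (25/22 - 126)*(-1/41914) + (-14 - 5238 - 3330)*(-1/40490) = -2747/22*(-1/41914) - 8582*(-1/40490) = 2747/922108 + 4291/20245 = 4012378443/18668076460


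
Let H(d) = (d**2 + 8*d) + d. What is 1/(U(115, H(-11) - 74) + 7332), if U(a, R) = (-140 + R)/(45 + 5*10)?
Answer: 95/696348 ≈ 0.00013643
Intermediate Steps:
H(d) = d**2 + 9*d
U(a, R) = -28/19 + R/95 (U(a, R) = (-140 + R)/(45 + 50) = (-140 + R)/95 = (-140 + R)*(1/95) = -28/19 + R/95)
1/(U(115, H(-11) - 74) + 7332) = 1/((-28/19 + (-11*(9 - 11) - 74)/95) + 7332) = 1/((-28/19 + (-11*(-2) - 74)/95) + 7332) = 1/((-28/19 + (22 - 74)/95) + 7332) = 1/((-28/19 + (1/95)*(-52)) + 7332) = 1/((-28/19 - 52/95) + 7332) = 1/(-192/95 + 7332) = 1/(696348/95) = 95/696348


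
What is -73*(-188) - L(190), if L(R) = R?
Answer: 13534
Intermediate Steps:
-73*(-188) - L(190) = -73*(-188) - 1*190 = 13724 - 190 = 13534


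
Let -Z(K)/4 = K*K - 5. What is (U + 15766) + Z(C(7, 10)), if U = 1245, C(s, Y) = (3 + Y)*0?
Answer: 17031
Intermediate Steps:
C(s, Y) = 0
Z(K) = 20 - 4*K² (Z(K) = -4*(K*K - 5) = -4*(K² - 5) = -4*(-5 + K²) = 20 - 4*K²)
(U + 15766) + Z(C(7, 10)) = (1245 + 15766) + (20 - 4*0²) = 17011 + (20 - 4*0) = 17011 + (20 + 0) = 17011 + 20 = 17031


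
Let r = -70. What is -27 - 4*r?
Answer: 253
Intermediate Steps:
-27 - 4*r = -27 - 4*(-70) = -27 + 280 = 253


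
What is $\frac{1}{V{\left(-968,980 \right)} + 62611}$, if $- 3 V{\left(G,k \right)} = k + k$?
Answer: $\frac{3}{185873} \approx 1.614 \cdot 10^{-5}$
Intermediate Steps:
$V{\left(G,k \right)} = - \frac{2 k}{3}$ ($V{\left(G,k \right)} = - \frac{k + k}{3} = - \frac{2 k}{3}$)
$\frac{1}{V{\left(-968,980 \right)} + 62611} = \frac{1}{\left(- \frac{2}{3}\right) 980 + 62611} = \frac{1}{- \frac{1960}{3} + 62611} = \frac{1}{\frac{185873}{3}} = \frac{3}{185873}$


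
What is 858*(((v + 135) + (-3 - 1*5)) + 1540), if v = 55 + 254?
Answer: 1695408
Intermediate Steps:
v = 309
858*(((v + 135) + (-3 - 1*5)) + 1540) = 858*(((309 + 135) + (-3 - 1*5)) + 1540) = 858*((444 + (-3 - 5)) + 1540) = 858*((444 - 8) + 1540) = 858*(436 + 1540) = 858*1976 = 1695408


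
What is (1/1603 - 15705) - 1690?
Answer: -27884184/1603 ≈ -17395.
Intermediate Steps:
(1/1603 - 15705) - 1690 = -25175114/1603 - 1690 = -27884184/1603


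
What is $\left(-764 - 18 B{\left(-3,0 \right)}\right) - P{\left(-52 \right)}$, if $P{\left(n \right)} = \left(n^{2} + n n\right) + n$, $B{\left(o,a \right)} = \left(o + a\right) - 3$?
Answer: $-6012$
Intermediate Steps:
$B{\left(o,a \right)} = -3 + a + o$ ($B{\left(o,a \right)} = \left(a + o\right) - 3 = -3 + a + o$)
$P{\left(n \right)} = n + 2 n^{2}$ ($P{\left(n \right)} = \left(n^{2} + n^{2}\right) + n = 2 n^{2} + n = n + 2 n^{2}$)
$\left(-764 - 18 B{\left(-3,0 \right)}\right) - P{\left(-52 \right)} = \left(-764 - 18 \left(-3 + 0 - 3\right)\right) - - 52 \left(1 + 2 \left(-52\right)\right) = \left(-764 - -108\right) - - 52 \left(1 - 104\right) = \left(-764 + 108\right) - \left(-52\right) \left(-103\right) = -656 - 5356 = -6012$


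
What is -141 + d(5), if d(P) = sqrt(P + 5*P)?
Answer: -141 + sqrt(30) ≈ -135.52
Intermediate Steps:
d(P) = sqrt(6)*sqrt(P) (d(P) = sqrt(6*P) = sqrt(6)*sqrt(P))
-141 + d(5) = -141 + sqrt(6)*sqrt(5) = -141 + sqrt(30)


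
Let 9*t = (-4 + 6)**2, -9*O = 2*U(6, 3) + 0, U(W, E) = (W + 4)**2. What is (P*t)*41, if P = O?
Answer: -32800/81 ≈ -404.94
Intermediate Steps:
U(W, E) = (4 + W)**2
O = -200/9 (O = -(2*(4 + 6)**2 + 0)/9 = -(2*10**2 + 0)/9 = -(2*100 + 0)/9 = -(200 + 0)/9 = -1/9*200 = -200/9 ≈ -22.222)
P = -200/9 ≈ -22.222
t = 4/9 (t = (-4 + 6)**2/9 = (1/9)*2**2 = (1/9)*4 = 4/9 ≈ 0.44444)
(P*t)*41 = -200/9*4/9*41 = -800/81*41 = -32800/81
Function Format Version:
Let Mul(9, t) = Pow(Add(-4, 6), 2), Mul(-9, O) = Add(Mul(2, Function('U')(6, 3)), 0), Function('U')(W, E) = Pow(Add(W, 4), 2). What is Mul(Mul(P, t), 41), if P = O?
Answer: Rational(-32800, 81) ≈ -404.94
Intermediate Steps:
Function('U')(W, E) = Pow(Add(4, W), 2)
O = Rational(-200, 9) (O = Mul(Rational(-1, 9), Add(Mul(2, Pow(Add(4, 6), 2)), 0)) = Mul(Rational(-1, 9), Add(Mul(2, Pow(10, 2)), 0)) = Mul(Rational(-1, 9), Add(Mul(2, 100), 0)) = Mul(Rational(-1, 9), Add(200, 0)) = Mul(Rational(-1, 9), 200) = Rational(-200, 9) ≈ -22.222)
P = Rational(-200, 9) ≈ -22.222
t = Rational(4, 9) (t = Mul(Rational(1, 9), Pow(Add(-4, 6), 2)) = Mul(Rational(1, 9), Pow(2, 2)) = Mul(Rational(1, 9), 4) = Rational(4, 9) ≈ 0.44444)
Mul(Mul(P, t), 41) = Mul(Mul(Rational(-200, 9), Rational(4, 9)), 41) = Mul(Rational(-800, 81), 41) = Rational(-32800, 81)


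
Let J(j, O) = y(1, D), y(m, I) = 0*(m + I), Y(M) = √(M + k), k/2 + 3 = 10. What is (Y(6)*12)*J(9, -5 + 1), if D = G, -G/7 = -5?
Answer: 0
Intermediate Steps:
G = 35 (G = -7*(-5) = 35)
D = 35
k = 14 (k = -6 + 2*10 = -6 + 20 = 14)
Y(M) = √(14 + M) (Y(M) = √(M + 14) = √(14 + M))
y(m, I) = 0 (y(m, I) = 0*(I + m) = 0)
J(j, O) = 0
(Y(6)*12)*J(9, -5 + 1) = (√(14 + 6)*12)*0 = (√20*12)*0 = ((2*√5)*12)*0 = (24*√5)*0 = 0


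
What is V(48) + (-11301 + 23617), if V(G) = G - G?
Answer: 12316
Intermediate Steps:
V(G) = 0
V(48) + (-11301 + 23617) = 0 + (-11301 + 23617) = 0 + 12316 = 12316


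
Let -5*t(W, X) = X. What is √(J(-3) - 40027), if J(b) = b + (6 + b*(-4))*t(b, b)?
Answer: 52*I*√370/5 ≈ 200.05*I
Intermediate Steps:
t(W, X) = -X/5
J(b) = b - b*(6 - 4*b)/5 (J(b) = b + (6 + b*(-4))*(-b/5) = b + (6 - 4*b)*(-b/5) = b - b*(6 - 4*b)/5)
√(J(-3) - 40027) = √((⅕)*(-3)*(-1 + 4*(-3)) - 40027) = √((⅕)*(-3)*(-1 - 12) - 40027) = √((⅕)*(-3)*(-13) - 40027) = √(39/5 - 40027) = √(-200096/5) = 52*I*√370/5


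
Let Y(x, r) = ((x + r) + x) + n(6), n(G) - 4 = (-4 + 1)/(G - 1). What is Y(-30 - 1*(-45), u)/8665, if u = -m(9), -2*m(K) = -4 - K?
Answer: 269/86650 ≈ 0.0031044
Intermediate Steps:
m(K) = 2 + K/2 (m(K) = -(-4 - K)/2 = 2 + K/2)
n(G) = 4 - 3/(-1 + G) (n(G) = 4 + (-4 + 1)/(G - 1) = 4 - 3/(-1 + G))
u = -13/2 (u = -(2 + (½)*9) = -(2 + 9/2) = -1*13/2 = -13/2 ≈ -6.5000)
Y(x, r) = 17/5 + r + 2*x (Y(x, r) = ((x + r) + x) + (-7 + 4*6)/(-1 + 6) = ((r + x) + x) + (-7 + 24)/5 = (r + 2*x) + (⅕)*17 = (r + 2*x) + 17/5 = 17/5 + r + 2*x)
Y(-30 - 1*(-45), u)/8665 = (17/5 - 13/2 + 2*(-30 - 1*(-45)))/8665 = (17/5 - 13/2 + 2*(-30 + 45))*(1/8665) = (17/5 - 13/2 + 2*15)*(1/8665) = (17/5 - 13/2 + 30)*(1/8665) = (269/10)*(1/8665) = 269/86650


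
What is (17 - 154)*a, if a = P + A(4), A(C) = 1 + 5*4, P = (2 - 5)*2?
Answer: -2055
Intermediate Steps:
P = -6 (P = -3*2 = -6)
A(C) = 21 (A(C) = 1 + 20 = 21)
a = 15 (a = -6 + 21 = 15)
(17 - 154)*a = (17 - 154)*15 = -137*15 = -2055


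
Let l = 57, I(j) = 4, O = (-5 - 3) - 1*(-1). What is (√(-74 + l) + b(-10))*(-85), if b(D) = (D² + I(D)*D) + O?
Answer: -4505 - 85*I*√17 ≈ -4505.0 - 350.46*I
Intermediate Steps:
O = -7 (O = -8 + 1 = -7)
b(D) = -7 + D² + 4*D (b(D) = (D² + 4*D) - 7 = -7 + D² + 4*D)
(√(-74 + l) + b(-10))*(-85) = (√(-74 + 57) + (-7 + (-10)² + 4*(-10)))*(-85) = (√(-17) + (-7 + 100 - 40))*(-85) = (I*√17 + 53)*(-85) = (53 + I*√17)*(-85) = -4505 - 85*I*√17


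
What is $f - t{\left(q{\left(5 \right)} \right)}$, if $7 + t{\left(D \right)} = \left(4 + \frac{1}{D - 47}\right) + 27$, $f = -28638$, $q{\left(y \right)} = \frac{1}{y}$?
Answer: $- \frac{6706903}{234} \approx -28662.0$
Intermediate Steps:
$t{\left(D \right)} = 24 + \frac{1}{-47 + D}$ ($t{\left(D \right)} = -7 + \left(\left(4 + \frac{1}{D - 47}\right) + 27\right) = -7 + \left(\left(4 + \frac{1}{-47 + D}\right) + 27\right) = -7 + \left(31 + \frac{1}{-47 + D}\right) = 24 + \frac{1}{-47 + D}$)
$f - t{\left(q{\left(5 \right)} \right)} = -28638 - \frac{-1127 + \frac{24}{5}}{-47 + \frac{1}{5}} = -28638 - \frac{-1127 + 24 \cdot \frac{1}{5}}{-47 + \frac{1}{5}} = -28638 - \frac{-1127 + \frac{24}{5}}{- \frac{234}{5}} = -28638 - \left(- \frac{5}{234}\right) \left(- \frac{5611}{5}\right) = -28638 - \frac{5611}{234} = - \frac{6706903}{234}$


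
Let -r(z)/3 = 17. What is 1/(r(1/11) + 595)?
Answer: 1/544 ≈ 0.0018382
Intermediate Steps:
r(z) = -51 (r(z) = -3*17 = -51)
1/(r(1/11) + 595) = 1/(-51 + 595) = 1/544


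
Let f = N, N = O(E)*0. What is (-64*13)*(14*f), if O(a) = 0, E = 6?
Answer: 0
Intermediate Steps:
N = 0 (N = 0*0 = 0)
f = 0
(-64*13)*(14*f) = (-64*13)*(14*0) = -832*0 = 0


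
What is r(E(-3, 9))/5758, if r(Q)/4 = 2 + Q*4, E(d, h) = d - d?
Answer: 4/2879 ≈ 0.0013894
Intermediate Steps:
E(d, h) = 0
r(Q) = 8 + 16*Q (r(Q) = 4*(2 + Q*4) = 4*(2 + 4*Q) = 8 + 16*Q)
r(E(-3, 9))/5758 = (8 + 16*0)/5758 = (8 + 0)*(1/5758) = 8*(1/5758) = 4/2879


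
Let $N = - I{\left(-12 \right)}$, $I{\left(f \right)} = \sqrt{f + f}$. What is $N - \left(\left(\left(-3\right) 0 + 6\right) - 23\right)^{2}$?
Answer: $-289 - 2 i \sqrt{6} \approx -289.0 - 4.899 i$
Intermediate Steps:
$I{\left(f \right)} = \sqrt{2} \sqrt{f}$ ($I{\left(f \right)} = \sqrt{2 f} = \sqrt{2} \sqrt{f}$)
$N = - 2 i \sqrt{6}$ ($N = - \sqrt{2} \sqrt{-12} = - \sqrt{2} \cdot 2 i \sqrt{3} = - 2 i \sqrt{6} \approx - 4.899 i$)
$N - \left(\left(\left(-3\right) 0 + 6\right) - 23\right)^{2} = - 2 i \sqrt{6} - \left(\left(\left(-3\right) 0 + 6\right) - 23\right)^{2} = - 2 i \sqrt{6} - \left(\left(0 + 6\right) - 23\right)^{2} = - 2 i \sqrt{6} - \left(6 - 23\right)^{2} = - 2 i \sqrt{6} - \left(-17\right)^{2} = - 2 i \sqrt{6} - 289 = -289 - 2 i \sqrt{6}$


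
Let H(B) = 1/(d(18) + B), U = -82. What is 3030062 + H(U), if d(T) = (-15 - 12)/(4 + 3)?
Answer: 1821067255/601 ≈ 3.0301e+6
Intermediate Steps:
d(T) = -27/7
H(B) = 1/(-27/7 + B)
3030062 + H(U) = 3030062 + 7/(-27 + 7*(-82)) = 3030062 + 7/(-27 - 574) = 3030062 + 7/(-601) = 3030062 + 7*(-1/601) = 3030062 - 7/601 = 1821067255/601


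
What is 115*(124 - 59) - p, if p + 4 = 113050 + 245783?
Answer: -351354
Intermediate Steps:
p = 358829 (p = -4 + (113050 + 245783) = -4 + 358833 = 358829)
115*(124 - 59) - p = 115*(124 - 59) - 1*358829 = 115*65 - 358829 = 7475 - 358829 = -351354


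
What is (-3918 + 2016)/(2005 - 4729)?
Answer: 317/454 ≈ 0.69824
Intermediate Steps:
(-3918 + 2016)/(2005 - 4729) = -1902/(-2724) = -1902*(-1/2724) = 317/454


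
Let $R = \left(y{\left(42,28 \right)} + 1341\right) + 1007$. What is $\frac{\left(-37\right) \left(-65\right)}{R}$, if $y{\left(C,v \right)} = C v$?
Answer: $\frac{2405}{3524} \approx 0.68246$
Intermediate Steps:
$R = 3524$ ($R = \left(42 \cdot 28 + 1341\right) + 1007 = \left(1176 + 1341\right) + 1007 = 2517 + 1007 = 3524$)
$\frac{\left(-37\right) \left(-65\right)}{R} = \frac{\left(-37\right) \left(-65\right)}{3524} = 2405 \cdot \frac{1}{3524} = \frac{2405}{3524}$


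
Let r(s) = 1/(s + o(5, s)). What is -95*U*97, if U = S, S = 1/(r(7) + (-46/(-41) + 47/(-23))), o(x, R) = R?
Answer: 121656430/11223 ≈ 10840.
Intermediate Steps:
r(s) = 1/(2*s) (r(s) = 1/(s + s) = 1/(2*s))
S = -13202/11223 (S = 1/((½)/7 + (-46/(-41) + 47/(-23))) = 1/((½)*(⅐) + (-46*(-1/41) + 47*(-1/23))) = 1/(1/14 + (46/41 - 47/23)) = 1/(1/14 - 869/943) = 1/(-11223/13202) = -13202/11223 ≈ -1.1763)
U = -13202/11223 ≈ -1.1763
-95*U*97 = -95*(-13202/11223)*97 = (1254190/11223)*97 = 121656430/11223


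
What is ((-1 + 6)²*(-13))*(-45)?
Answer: 14625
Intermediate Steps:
((-1 + 6)²*(-13))*(-45) = (5²*(-13))*(-45) = (25*(-13))*(-45) = -325*(-45) = 14625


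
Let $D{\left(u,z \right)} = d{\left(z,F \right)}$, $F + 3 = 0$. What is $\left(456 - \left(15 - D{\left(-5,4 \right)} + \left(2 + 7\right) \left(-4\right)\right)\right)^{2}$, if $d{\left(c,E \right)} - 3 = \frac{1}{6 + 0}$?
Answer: $\frac{8300161}{36} \approx 2.3056 \cdot 10^{5}$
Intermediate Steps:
$F = -3$ ($F = -3 + 0 = -3$)
$d{\left(c,E \right)} = \frac{19}{6}$ ($d{\left(c,E \right)} = 3 + \frac{1}{6 + 0} = 3 + \frac{1}{6} = \frac{19}{6}$)
$D{\left(u,z \right)} = \frac{19}{6}$
$\left(456 - \left(15 - D{\left(-5,4 \right)} + \left(2 + 7\right) \left(-4\right)\right)\right)^{2} = \left(456 + \left(\left(\frac{19}{6} - 15\right) - \left(2 + 7\right) \left(-4\right)\right)\right)^{2} = \left(456 + \left(\left(\frac{19}{6} - 15\right) - 9 \left(-4\right)\right)\right)^{2} = \left(456 - - \frac{145}{6}\right)^{2} = \left(456 + \left(- \frac{71}{6} + 36\right)\right)^{2} = \left(456 + \frac{145}{6}\right)^{2} = \left(\frac{2881}{6}\right)^{2} = \frac{8300161}{36}$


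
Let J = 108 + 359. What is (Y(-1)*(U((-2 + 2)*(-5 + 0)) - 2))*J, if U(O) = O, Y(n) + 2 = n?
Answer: 2802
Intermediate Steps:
J = 467
Y(n) = -2 + n
(Y(-1)*(U((-2 + 2)*(-5 + 0)) - 2))*J = ((-2 - 1)*((-2 + 2)*(-5 + 0) - 2))*467 = -3*(0*(-5) - 2)*467 = -3*(0 - 2)*467 = -3*(-2)*467 = 6*467 = 2802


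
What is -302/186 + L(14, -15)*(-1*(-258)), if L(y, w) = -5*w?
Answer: 1799399/93 ≈ 19348.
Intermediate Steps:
-302/186 + L(14, -15)*(-1*(-258)) = -302/186 + (-5*(-15))*(-1*(-258)) = -302*1/186 + 75*258 = -151/93 + 19350 = 1799399/93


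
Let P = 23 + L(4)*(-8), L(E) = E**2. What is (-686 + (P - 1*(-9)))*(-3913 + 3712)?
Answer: 157182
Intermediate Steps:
P = -105 (P = 23 + 4**2*(-8) = 23 + 16*(-8) = 23 - 128 = -105)
(-686 + (P - 1*(-9)))*(-3913 + 3712) = (-686 + (-105 - 1*(-9)))*(-3913 + 3712) = (-686 + (-105 + 9))*(-201) = (-686 - 96)*(-201) = -782*(-201) = 157182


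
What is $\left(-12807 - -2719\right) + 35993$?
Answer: $25905$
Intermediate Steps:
$\left(-12807 - -2719\right) + 35993 = \left(-12807 + 2719\right) + 35993 = -10088 + 35993 = 25905$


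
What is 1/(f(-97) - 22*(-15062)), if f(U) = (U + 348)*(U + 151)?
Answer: 1/344918 ≈ 2.8992e-6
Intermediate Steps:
f(U) = (151 + U)*(348 + U) (f(U) = (348 + U)*(151 + U) = (151 + U)*(348 + U))
1/(f(-97) - 22*(-15062)) = 1/((52548 + (-97)² + 499*(-97)) - 22*(-15062)) = 1/((52548 + 9409 - 48403) + 331364) = 1/(13554 + 331364) = 1/344918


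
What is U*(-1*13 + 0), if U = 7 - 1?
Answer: -78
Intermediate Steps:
U = 6
U*(-1*13 + 0) = 6*(-1*13 + 0) = 6*(-13 + 0) = 6*(-13) = -78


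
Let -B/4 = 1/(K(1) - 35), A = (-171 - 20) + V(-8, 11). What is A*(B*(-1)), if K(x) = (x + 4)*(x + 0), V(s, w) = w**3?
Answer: -152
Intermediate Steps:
K(x) = x*(4 + x) (K(x) = (4 + x)*x = x*(4 + x))
A = 1140 (A = (-171 - 20) + 11**3 = -191 + 1331 = 1140)
B = 2/15 (B = -4/(1*(4 + 1) - 35) = -4/(1*5 - 35) = -4/(5 - 35) = -4/(-30) = -4*(-1/30) = 2/15 ≈ 0.13333)
A*(B*(-1)) = 1140*((2/15)*(-1)) = 1140*(-2/15) = -152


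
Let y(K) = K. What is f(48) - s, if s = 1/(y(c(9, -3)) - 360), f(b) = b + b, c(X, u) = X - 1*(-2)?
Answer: 33505/349 ≈ 96.003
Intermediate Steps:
c(X, u) = 2 + X (c(X, u) = X + 2 = 2 + X)
f(b) = 2*b
s = -1/349 (s = 1/((2 + 9) - 360) = 1/(11 - 360) = 1/(-349) = -1/349 ≈ -0.0028653)
f(48) - s = 2*48 - 1*(-1/349) = 96 + 1/349 = 33505/349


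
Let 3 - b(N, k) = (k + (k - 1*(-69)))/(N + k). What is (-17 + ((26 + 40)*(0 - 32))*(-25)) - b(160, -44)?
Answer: 6122461/116 ≈ 52780.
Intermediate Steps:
b(N, k) = 3 - (69 + 2*k)/(N + k) (b(N, k) = 3 - (k + (k - 1*(-69)))/(N + k) = 3 - (k + (k + 69))/(N + k) = 3 - (k + (69 + k))/(N + k) = 3 - (69 + 2*k)/(N + k))
(-17 + ((26 + 40)*(0 - 32))*(-25)) - b(160, -44) = (-17 + ((26 + 40)*(0 - 32))*(-25)) - (-69 - 44 + 3*160)/(160 - 44) = (-17 + (66*(-32))*(-25)) - (-69 - 44 + 480)/116 = (-17 - 2112*(-25)) - 367/116 = (-17 + 52800) - 1*367/116 = 52783 - 367/116 = 6122461/116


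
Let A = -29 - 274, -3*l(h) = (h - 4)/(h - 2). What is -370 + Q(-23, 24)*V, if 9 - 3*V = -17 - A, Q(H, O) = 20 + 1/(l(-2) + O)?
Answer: -104368/47 ≈ -2220.6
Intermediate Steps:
l(h) = -(-4 + h)/(3*(-2 + h)) (l(h) = -(h - 4)/(3*(h - 2)) = -(-4 + h)/(3*(-2 + h)))
Q(H, O) = 20 + 1/(-1/2 + O) (Q(H, O) = 20 + 1/((4 - 1*(-2))/(3*(-2 - 2)) + O) = 20 + 1/((1/3)*(4 + 2)/(-4) + O) = 20 + 1/((1/3)*(-1/4)*6 + O) = 20 + 1/(-1/2 + O))
A = -303
V = -277/3 (V = 3 - (-17 - 1*(-303))/3 = 3 - (-17 + 303)/3 = 3 - 1/3*286 = 3 - 286/3 = -277/3 ≈ -92.333)
-370 + Q(-23, 24)*V = -370 + (2*(-9 + 20*24)/(-1 + 2*24))*(-277/3) = -370 + (2*(-9 + 480)/(-1 + 48))*(-277/3) = -370 + (2*471/47)*(-277/3) = -370 + (2*(1/47)*471)*(-277/3) = -370 + (942/47)*(-277/3) = -370 - 86978/47 = -104368/47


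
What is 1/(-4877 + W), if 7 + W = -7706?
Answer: -1/12590 ≈ -7.9428e-5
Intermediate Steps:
W = -7713 (W = -7 - 7706 = -7713)
1/(-4877 + W) = 1/(-4877 - 7713) = 1/(-12590) = -1/12590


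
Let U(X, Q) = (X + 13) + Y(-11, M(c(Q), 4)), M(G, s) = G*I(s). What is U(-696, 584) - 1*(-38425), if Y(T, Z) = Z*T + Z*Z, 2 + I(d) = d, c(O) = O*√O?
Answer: 796744558 - 25696*√146 ≈ 7.9643e+8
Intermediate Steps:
c(O) = O^(3/2)
I(d) = -2 + d
M(G, s) = G*(-2 + s)
Y(T, Z) = Z² + T*Z (Y(T, Z) = T*Z + Z² = Z² + T*Z)
U(X, Q) = 13 + X + 2*Q^(3/2)*(-11 + 2*Q^(3/2)) (U(X, Q) = (X + 13) + (Q^(3/2)*(-2 + 4))*(-11 + Q^(3/2)*(-2 + 4)) = (13 + X) + (Q^(3/2)*2)*(-11 + Q^(3/2)*2) = (13 + X) + (2*Q^(3/2))*(-11 + 2*Q^(3/2)) = (13 + X) + 2*Q^(3/2)*(-11 + 2*Q^(3/2)) = 13 + X + 2*Q^(3/2)*(-11 + 2*Q^(3/2)))
U(-696, 584) - 1*(-38425) = (13 - 696 - 25696*√146 + 4*584³) - 1*(-38425) = (13 - 696 - 25696*√146 + 4*199176704) + 38425 = (13 - 696 - 25696*√146 + 796706816) + 38425 = (796706133 - 25696*√146) + 38425 = 796744558 - 25696*√146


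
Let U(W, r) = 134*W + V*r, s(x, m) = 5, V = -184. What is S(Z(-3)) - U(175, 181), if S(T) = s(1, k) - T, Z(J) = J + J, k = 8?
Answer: 9865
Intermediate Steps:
U(W, r) = -184*r + 134*W (U(W, r) = 134*W - 184*r = -184*r + 134*W)
Z(J) = 2*J
S(T) = 5 - T
S(Z(-3)) - U(175, 181) = (5 - 2*(-3)) - (-184*181 + 134*175) = (5 - 1*(-6)) - (-33304 + 23450) = (5 + 6) - 1*(-9854) = 11 + 9854 = 9865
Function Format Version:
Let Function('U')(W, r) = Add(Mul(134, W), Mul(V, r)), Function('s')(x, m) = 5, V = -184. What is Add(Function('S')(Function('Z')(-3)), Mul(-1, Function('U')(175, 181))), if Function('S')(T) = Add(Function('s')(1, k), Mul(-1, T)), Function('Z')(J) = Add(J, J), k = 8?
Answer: 9865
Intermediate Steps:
Function('U')(W, r) = Add(Mul(-184, r), Mul(134, W)) (Function('U')(W, r) = Add(Mul(134, W), Mul(-184, r)) = Add(Mul(-184, r), Mul(134, W)))
Function('Z')(J) = Mul(2, J)
Function('S')(T) = Add(5, Mul(-1, T))
Add(Function('S')(Function('Z')(-3)), Mul(-1, Function('U')(175, 181))) = Add(Add(5, Mul(-1, Mul(2, -3))), Mul(-1, Add(Mul(-184, 181), Mul(134, 175)))) = Add(Add(5, Mul(-1, -6)), Mul(-1, Add(-33304, 23450))) = Add(Add(5, 6), Mul(-1, -9854)) = Add(11, 9854) = 9865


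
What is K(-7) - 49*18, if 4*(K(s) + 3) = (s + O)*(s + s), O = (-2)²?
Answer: -1749/2 ≈ -874.50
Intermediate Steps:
O = 4
K(s) = -3 + s*(4 + s)/2 (K(s) = -3 + ((s + 4)*(s + s))/4 = -3 + ((4 + s)*(2*s))/4 = -3 + (2*s*(4 + s))/4 = -3 + s*(4 + s)/2)
K(-7) - 49*18 = (-3 + (½)*(-7)² + 2*(-7)) - 49*18 = (-3 + (½)*49 - 14) - 882 = (-3 + 49/2 - 14) - 882 = 15/2 - 882 = -1749/2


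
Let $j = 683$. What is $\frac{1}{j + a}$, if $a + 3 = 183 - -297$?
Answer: $\frac{1}{1160} \approx 0.00086207$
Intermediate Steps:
$a = 477$ ($a = -3 + \left(183 - -297\right) = -3 + \left(183 + 297\right) = -3 + 480 = 477$)
$\frac{1}{j + a} = \frac{1}{683 + 477} = \frac{1}{1160}$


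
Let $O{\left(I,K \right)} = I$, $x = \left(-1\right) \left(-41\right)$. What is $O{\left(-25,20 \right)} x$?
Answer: $-1025$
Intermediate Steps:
$x = 41$
$O{\left(-25,20 \right)} x = \left(-25\right) 41 = -1025$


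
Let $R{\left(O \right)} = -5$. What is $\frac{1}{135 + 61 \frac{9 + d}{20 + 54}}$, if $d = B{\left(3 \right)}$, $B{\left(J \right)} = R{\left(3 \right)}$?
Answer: $\frac{37}{5117} \approx 0.0072308$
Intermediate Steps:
$B{\left(J \right)} = -5$
$d = -5$
$\frac{1}{135 + 61 \frac{9 + d}{20 + 54}} = \frac{1}{135 + 61 \frac{9 - 5}{20 + 54}} = \frac{1}{135 + 61 \cdot \frac{4}{74}} = \frac{1}{135 + 61 \cdot 4 \cdot \frac{1}{74}} = \frac{1}{135 + 61 \cdot \frac{2}{37}} = \frac{1}{135 + \frac{122}{37}} = \frac{1}{\frac{5117}{37}} = \frac{37}{5117}$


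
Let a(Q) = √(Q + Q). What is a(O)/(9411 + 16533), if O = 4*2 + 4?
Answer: √6/12972 ≈ 0.00018883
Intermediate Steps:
O = 12 (O = 8 + 4 = 12)
a(Q) = √2*√Q (a(Q) = √(2*Q) = √2*√Q)
a(O)/(9411 + 16533) = (√2*√12)/(9411 + 16533) = (√2*(2*√3))/25944 = (2*√6)/25944 = √6/12972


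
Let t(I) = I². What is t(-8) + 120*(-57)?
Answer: -6776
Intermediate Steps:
t(-8) + 120*(-57) = (-8)² + 120*(-57) = 64 - 6840 = -6776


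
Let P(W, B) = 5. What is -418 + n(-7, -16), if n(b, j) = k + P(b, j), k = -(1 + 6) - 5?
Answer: -425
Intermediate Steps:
k = -12 (k = -1*7 - 5 = -7 - 5 = -12)
n(b, j) = -7 (n(b, j) = -12 + 5 = -7)
-418 + n(-7, -16) = -418 - 7 = -425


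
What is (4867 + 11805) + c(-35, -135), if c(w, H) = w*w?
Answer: 17897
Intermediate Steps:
c(w, H) = w²
(4867 + 11805) + c(-35, -135) = (4867 + 11805) + (-35)² = 16672 + 1225 = 17897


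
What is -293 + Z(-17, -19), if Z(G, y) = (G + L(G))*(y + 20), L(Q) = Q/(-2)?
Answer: -603/2 ≈ -301.50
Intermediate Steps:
L(Q) = -Q/2 (L(Q) = Q*(-½) = -Q/2)
Z(G, y) = G*(20 + y)/2 (Z(G, y) = (G - G/2)*(y + 20) = (G/2)*(20 + y) = G*(20 + y)/2)
-293 + Z(-17, -19) = -293 + (½)*(-17)*(20 - 19) = -293 + (½)*(-17)*1 = -293 - 17/2 = -603/2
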